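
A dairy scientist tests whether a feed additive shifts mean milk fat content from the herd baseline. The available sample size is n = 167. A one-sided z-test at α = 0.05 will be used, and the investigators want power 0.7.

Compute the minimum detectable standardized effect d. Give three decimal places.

d ≈ 0.168

Need Φ(δ − 1.645) = 0.7, so δ = 1.645 + 0.524 = 2.169.
δ = d·√n ⇒ d = δ/√n = 2.169/√167 = 0.1679.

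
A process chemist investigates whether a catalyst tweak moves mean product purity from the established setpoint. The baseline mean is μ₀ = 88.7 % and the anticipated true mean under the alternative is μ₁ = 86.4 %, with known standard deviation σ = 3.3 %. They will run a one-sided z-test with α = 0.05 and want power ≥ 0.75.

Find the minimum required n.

n = 12

Standardized effect: d = |μ₁ − μ₀| / σ = |86.4 − 88.7| / 3.3 = 0.6970
For power 0.75 need Φ(δ − z_{0.05}) = 0.75, so δ = z_{0.05} + z_{0.25} = 1.645 + 0.674 = 2.319.
δ = d·√n ⇒ n = (δ/d)² = (2.319 / 0.6970)² = 11.07.
Rounding up, n = 12.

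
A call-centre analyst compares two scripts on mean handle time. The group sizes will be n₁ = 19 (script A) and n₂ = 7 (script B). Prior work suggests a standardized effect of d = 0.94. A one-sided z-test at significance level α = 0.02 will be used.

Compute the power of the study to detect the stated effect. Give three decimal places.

Noncentrality parameter: δ = d / √(1/n₁ + 1/n₂) = 0.94 / √(1/19 + 1/7) = 2.1260
One-sided α = 0.02 → critical value z_{0.02} = 2.054.
Power = P(Z > 2.054 − δ) = Φ(0.072) = 0.5288.

Power ≈ 0.529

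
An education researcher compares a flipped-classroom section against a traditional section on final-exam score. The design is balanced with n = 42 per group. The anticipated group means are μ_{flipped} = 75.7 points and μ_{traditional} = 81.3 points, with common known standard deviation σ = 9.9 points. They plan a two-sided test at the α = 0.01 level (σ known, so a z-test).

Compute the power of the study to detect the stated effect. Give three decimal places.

Power ≈ 0.507

Standardized effect: d = |μ_{flipped} − μ_{traditional}| / σ = |75.7 − 81.3| / 9.9 = 0.5657
Noncentrality parameter: λ = d·√(n/2) = 0.5657 × √(42/2) = 2.5922
Critical value for a two-sided test at α = 0.01: z_{α/2} = 2.576.
Power = Φ(λ − 2.576) + Φ(−λ − 2.576) = Φ(0.016) + Φ(-5.168) = 0.5065 + 0.0000 = 0.5065.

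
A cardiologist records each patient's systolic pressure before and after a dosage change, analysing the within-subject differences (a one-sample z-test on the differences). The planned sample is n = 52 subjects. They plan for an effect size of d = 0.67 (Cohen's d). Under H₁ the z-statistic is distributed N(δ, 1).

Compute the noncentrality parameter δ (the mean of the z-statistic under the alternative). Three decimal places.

δ = d·√n = 0.67 × √52 = 4.8314

δ ≈ 4.831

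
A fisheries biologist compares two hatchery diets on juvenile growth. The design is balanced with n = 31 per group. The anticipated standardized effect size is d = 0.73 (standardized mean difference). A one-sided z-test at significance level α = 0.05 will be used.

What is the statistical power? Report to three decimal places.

Noncentrality parameter: δ = d·√(n/2) = 0.73 × √(31/2) = 2.8740
One-sided α = 0.05 → critical value z_{0.05} = 1.645.
Power = P(Z > 1.645 − δ) = Φ(1.229) = 0.8905.

Power ≈ 0.890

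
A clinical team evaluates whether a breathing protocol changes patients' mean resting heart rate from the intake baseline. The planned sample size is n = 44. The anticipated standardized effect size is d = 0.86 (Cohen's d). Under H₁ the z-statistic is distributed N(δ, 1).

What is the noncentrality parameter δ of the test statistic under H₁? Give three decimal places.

δ ≈ 5.705

The noncentrality parameter scales effect size by the design's sample-size factor: δ = d·√n = 0.86 × √44 = 5.7046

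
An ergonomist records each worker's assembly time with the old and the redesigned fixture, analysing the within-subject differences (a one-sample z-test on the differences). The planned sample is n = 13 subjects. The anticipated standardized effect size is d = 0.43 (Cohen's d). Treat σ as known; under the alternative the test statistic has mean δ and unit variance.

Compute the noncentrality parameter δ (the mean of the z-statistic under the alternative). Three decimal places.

δ ≈ 1.550

The noncentrality parameter scales effect size by the design's sample-size factor: δ = d·√n = 0.43 × √13 = 1.5504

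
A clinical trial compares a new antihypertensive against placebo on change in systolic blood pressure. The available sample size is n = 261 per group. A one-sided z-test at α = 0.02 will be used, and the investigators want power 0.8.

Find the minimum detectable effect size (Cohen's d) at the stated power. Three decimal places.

d ≈ 0.253

Required noncentrality: δ = z_{0.02} + z_{0.20} = 2.054 + 0.842 = 2.895.
δ = d·√(n/2) ⇒ d = δ/√(n/2) = 2.895/√(261/2) = 0.2535.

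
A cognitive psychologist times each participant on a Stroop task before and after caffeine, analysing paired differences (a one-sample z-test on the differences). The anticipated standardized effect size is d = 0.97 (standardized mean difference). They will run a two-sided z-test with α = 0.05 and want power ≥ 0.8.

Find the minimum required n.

n = 9

Set Φ(δ − 1.960) = 0.8; then δ − 1.960 = Φ⁻¹(0.8) = 0.842, giving δ = 2.802.
(The Φ(−δ − z_{α/2}) term is vanishingly small for δ > 0 and is dropped in the standard sample-size formula.)
δ = d·√n ⇒ n = (δ/d)² = (2.802 / 0.97)² = 8.34.
Rounding up, n = 9.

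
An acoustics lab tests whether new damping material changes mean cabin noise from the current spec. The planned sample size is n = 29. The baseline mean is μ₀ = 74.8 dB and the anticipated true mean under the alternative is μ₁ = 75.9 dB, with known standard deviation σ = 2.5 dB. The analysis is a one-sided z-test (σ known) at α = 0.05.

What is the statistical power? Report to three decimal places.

Power ≈ 0.766

Standardized effect: d = |μ₁ − μ₀| / σ = |75.9 − 74.8| / 2.5 = 0.4400
Noncentrality parameter: δ = d·√n = 0.4400 × √29 = 2.3695
One-sided α = 0.05 → critical value z_{0.05} = 1.645.
Power = Φ(δ − 1.645) = Φ(0.725) = 0.7657.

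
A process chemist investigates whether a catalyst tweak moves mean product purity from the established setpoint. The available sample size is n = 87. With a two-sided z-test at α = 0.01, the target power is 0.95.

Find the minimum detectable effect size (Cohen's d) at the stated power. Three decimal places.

d ≈ 0.453

Need Φ(δ − 2.576) = 0.95, so δ = 2.576 + 1.645 = 4.221.
(The second rejection-region term Φ(−δ − z_{α/2}) is negligible and dropped.)
δ = d·√n ⇒ d = δ/√n = 4.221/√87 = 0.4525.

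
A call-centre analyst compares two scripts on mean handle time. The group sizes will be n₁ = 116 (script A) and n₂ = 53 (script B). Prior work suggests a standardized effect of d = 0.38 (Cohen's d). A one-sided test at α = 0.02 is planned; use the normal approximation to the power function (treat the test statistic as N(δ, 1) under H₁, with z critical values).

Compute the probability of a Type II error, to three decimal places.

Noncentrality parameter: δ = d / √(1/n₁ + 1/n₂) = 0.38 / √(1/116 + 1/53) = 2.2920
Critical value for a one-sided test at α = 0.02: z_α = 2.054.
Power = Φ(δ − 2.054) = Φ(0.238) = 0.5941.
Type II error: β = 1 − power = 1 − 0.5941 = 0.4059.

β ≈ 0.406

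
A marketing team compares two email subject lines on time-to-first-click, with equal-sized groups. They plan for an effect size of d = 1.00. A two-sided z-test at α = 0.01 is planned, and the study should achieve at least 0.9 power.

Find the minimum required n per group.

Set Φ(δ − 2.576) = 0.9; then δ − 2.576 = Φ⁻¹(0.9) = 1.282, giving δ = 3.857.
(The Φ(−δ − z_{α/2}) term is vanishingly small for δ > 0 and is dropped in the standard sample-size formula.)
δ = d·√(n/2) ⇒ n = 2(δ/d)² = 2 × (3.857 / 1.00)² = 29.76.
Round up to the next whole unit.

n = 30 per group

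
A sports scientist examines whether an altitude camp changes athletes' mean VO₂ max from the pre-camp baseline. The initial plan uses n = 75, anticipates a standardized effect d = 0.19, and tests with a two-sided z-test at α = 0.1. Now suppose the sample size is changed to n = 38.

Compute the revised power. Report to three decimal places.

With n = 38: δ = d·√n = 0.19 × √38 = 1.1712. Critical value z_{0.05} = 1.645.
Revised power = Φ(δ − 1.645) + Φ(−δ − 1.645) = Φ(-0.474) + Φ(-2.816) = 0.3179 + 0.0024 = 0.3203.

Power ≈ 0.320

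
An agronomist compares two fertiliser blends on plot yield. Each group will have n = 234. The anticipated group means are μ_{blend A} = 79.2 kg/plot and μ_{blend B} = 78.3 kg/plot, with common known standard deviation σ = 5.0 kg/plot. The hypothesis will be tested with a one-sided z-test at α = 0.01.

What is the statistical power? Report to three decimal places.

Standardized effect: d = |μ_{blend A} − μ_{blend B}| / σ = |79.2 − 78.3| / 5.0 = 0.1800
Noncentrality parameter: λ = d·√(n/2) = 0.1800 × √(234/2) = 1.9470
Critical value for a one-sided test at α = 0.01: z_α = 2.326.
Power = P(Z > 2.326 − λ) = Φ(-0.379) = 0.3522.

Power ≈ 0.352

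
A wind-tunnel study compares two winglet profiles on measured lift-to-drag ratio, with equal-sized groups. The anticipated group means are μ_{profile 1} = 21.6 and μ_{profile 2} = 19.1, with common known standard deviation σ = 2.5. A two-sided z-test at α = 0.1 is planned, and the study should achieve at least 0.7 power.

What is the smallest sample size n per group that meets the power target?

n = 10 per group

Standardized effect: d = |μ_{profile 1} − μ_{profile 2}| / σ = |21.6 − 19.1| / 2.5 = 1.0000
For power 0.7 need Φ(δ − z_{0.05}) = 0.7, so δ = z_{0.05} + z_{0.30} = 1.645 + 0.524 = 2.169.
(The Φ(−δ − z_{α/2}) term is vanishingly small for δ > 0 and is dropped in the standard sample-size formula.)
δ = d·√(n/2) ⇒ n = 2(δ/d)² = 2 × (2.169 / 1.0000)² = 9.41.
Rounding up, n = 10 per group.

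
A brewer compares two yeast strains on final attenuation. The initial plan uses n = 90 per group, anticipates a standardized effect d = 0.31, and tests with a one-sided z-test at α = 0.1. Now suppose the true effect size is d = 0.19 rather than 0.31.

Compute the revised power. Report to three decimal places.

Power ≈ 0.497

With d = 0.19: δ = d·√(n/2) = 0.19 × √(90/2) = 1.2746. Critical value z_{0.1} = 1.282.
Revised power = P(Z > 1.282 − δ) = Φ(-0.007) = 0.4972.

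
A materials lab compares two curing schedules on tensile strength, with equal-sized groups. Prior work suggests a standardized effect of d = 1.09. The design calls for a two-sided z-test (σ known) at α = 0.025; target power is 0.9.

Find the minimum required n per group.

n = 21 per group

For power 0.9 need Φ(δ − z_{0.0125}) = 0.9, so δ = z_{0.0125} + z_{0.10} = 2.241 + 1.282 = 3.523.
(The Φ(−δ − z_{α/2}) term is vanishingly small for δ > 0 and is dropped in the standard sample-size formula.)
δ = d·√(n/2) ⇒ n = 2(δ/d)² = 2 × (3.523 / 1.09)² = 20.89.
Rounding up, n = 21 per group.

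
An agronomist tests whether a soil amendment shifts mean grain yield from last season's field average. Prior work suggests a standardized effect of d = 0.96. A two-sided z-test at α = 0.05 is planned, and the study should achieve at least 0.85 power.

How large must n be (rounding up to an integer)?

n = 10

Set Φ(δ − 1.960) = 0.85; then δ − 1.960 = Φ⁻¹(0.85) = 1.036, giving δ = 2.996.
(For δ > 0 the lower-tail rejection region contributes negligibly to power, so the one-term inversion is standard.)
δ = d·√n ⇒ n = (δ/d)² = (2.996 / 0.96)² = 9.74.
Round up to the next whole unit.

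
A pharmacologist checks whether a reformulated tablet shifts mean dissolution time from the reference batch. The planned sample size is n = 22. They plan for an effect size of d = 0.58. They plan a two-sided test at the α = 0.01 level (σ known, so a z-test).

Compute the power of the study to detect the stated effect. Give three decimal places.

Power ≈ 0.557

Noncentrality parameter: δ = d·√n = 0.58 × √22 = 2.7204
Critical value for a two-sided test at α = 0.01: z_{α/2} = 2.576.
Power = Φ(δ − 2.576) + Φ(−δ − 2.576) = Φ(0.145) + Φ(-5.296) = 0.5575 + 0.0000 = 0.5575.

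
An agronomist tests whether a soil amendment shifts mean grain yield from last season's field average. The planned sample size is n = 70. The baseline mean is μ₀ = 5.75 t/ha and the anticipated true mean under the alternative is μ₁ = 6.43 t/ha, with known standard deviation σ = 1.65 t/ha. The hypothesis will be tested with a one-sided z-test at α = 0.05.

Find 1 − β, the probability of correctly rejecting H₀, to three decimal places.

Power ≈ 0.964

Standardized effect: d = |μ₁ − μ₀| / σ = |6.43 − 5.75| / 1.65 = 0.4121
Noncentrality parameter: δ = d·√n = 0.4121 × √70 = 3.4481
Critical value for a one-sided test at α = 0.05: z_α = 1.645.
Power = Φ(δ − 1.645) = Φ(1.803) = 0.9643.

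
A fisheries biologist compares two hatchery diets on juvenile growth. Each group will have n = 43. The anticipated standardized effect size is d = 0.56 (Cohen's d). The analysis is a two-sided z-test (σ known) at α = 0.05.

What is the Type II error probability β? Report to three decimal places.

Noncentrality parameter: δ = d·√(n/2) = 0.56 × √(43/2) = 2.5966
Two-sided α = 0.05 → critical value z_{0.025} = 1.960.
Power = Φ(δ − 1.960) + Φ(−δ − 1.960) = Φ(0.637) + Φ(-4.557) = 0.7378 + 0.0000 = 0.7378.
Type II error: β = 1 − power = 1 − 0.7378 = 0.2622.

β ≈ 0.262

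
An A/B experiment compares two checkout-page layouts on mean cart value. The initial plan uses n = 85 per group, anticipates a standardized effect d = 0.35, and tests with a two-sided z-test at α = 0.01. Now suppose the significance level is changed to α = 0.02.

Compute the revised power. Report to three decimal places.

Power ≈ 0.482

δ = d·√(n/2) = 0.35 × √(85/2) = 2.2817 (unchanged). New critical value: z_{0.01} = 2.326.
Revised power = Φ(δ − 2.326) + Φ(−δ − 2.326) = Φ(-0.045) + Φ(-4.608) = 0.4822 + 0.0000 = 0.4822.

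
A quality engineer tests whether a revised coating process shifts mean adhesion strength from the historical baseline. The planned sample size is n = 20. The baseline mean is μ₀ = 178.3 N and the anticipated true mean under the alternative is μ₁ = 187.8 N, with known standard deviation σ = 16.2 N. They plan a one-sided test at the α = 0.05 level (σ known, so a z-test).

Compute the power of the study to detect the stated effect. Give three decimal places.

Power ≈ 0.836

Standardized effect: d = |μ₁ − μ₀| / σ = |187.8 − 178.3| / 16.2 = 0.5864
Noncentrality parameter: δ = d·√n = 0.5864 × √20 = 2.6225
Critical value for a one-sided test at α = 0.05: z_α = 1.645.
Power = Φ(δ − 1.645) = Φ(0.978) = 0.8359.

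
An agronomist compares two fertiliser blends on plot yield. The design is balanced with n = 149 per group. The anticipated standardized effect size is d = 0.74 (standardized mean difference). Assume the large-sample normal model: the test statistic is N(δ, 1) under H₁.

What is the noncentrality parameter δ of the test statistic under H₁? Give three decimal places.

δ = d·√(n/2) = 0.74 × √(149/2) = 6.3872

δ ≈ 6.387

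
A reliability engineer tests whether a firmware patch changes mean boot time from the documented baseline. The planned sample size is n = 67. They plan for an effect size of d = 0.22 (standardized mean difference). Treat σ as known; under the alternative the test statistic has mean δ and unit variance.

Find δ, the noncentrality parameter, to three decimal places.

δ ≈ 1.801

The noncentrality parameter scales effect size by the design's sample-size factor: δ = d·√n = 0.22 × √67 = 1.8008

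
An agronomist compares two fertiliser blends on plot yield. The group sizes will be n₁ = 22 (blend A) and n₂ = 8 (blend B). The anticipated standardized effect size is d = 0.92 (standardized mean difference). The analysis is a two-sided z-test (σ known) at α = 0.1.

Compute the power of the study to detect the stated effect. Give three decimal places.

Power ≈ 0.720

Noncentrality parameter: δ = d / √(1/n₁ + 1/n₂) = 0.92 / √(1/22 + 1/8) = 2.2284
Two-sided α = 0.1 → critical value z_{0.05} = 1.645.
Power = Φ(δ − 1.645) + Φ(−δ − 1.645) = Φ(0.583) + Φ(-3.873) = 0.7202 + 0.0001 = 0.7203.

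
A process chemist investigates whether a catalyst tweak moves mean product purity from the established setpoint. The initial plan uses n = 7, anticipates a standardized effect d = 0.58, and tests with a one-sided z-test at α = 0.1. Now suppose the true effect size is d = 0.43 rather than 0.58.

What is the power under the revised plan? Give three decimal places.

With d = 0.43: δ = d·√n = 0.43 × √7 = 1.1377. Critical value z_{0.1} = 1.282.
Revised power = P(Z > 1.282 − δ) = Φ(-0.144) = 0.4428.

Power ≈ 0.443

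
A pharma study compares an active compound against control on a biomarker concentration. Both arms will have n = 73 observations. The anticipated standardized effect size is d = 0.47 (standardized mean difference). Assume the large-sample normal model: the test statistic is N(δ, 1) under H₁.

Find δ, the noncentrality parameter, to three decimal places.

The noncentrality parameter scales effect size by the design's sample-size factor: δ = d·√(n/2) = 0.47 × √(73/2) = 2.8395

δ ≈ 2.840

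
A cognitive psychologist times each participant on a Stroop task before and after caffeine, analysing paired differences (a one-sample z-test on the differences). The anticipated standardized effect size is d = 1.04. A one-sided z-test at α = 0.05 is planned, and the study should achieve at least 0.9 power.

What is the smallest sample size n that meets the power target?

For power 0.9 need Φ(δ − z_{0.05}) = 0.9, so δ = z_{0.05} + z_{0.10} = 1.645 + 1.282 = 2.926.
δ = d·√n ⇒ n = (δ/d)² = (2.926 / 1.04)² = 7.92.
Round up to the next whole unit.

n = 8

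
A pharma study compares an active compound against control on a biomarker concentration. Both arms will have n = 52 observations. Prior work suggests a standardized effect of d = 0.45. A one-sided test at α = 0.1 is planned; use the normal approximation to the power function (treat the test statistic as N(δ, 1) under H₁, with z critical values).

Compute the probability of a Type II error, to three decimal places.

β ≈ 0.156

Noncentrality parameter: δ = d·√(n/2) = 0.45 × √(52/2) = 2.2946
Critical value for a one-sided test at α = 0.1: z_α = 1.282.
Power = P(Z > 1.282 − δ) = Φ(1.013) = 0.8445.
Type II error: β = 1 − power = 1 − 0.8445 = 0.1555.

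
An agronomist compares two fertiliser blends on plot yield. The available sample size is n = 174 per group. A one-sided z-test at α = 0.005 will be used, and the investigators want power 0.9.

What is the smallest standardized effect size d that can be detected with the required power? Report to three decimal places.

Required noncentrality: δ = z_{0.005} + z_{0.10} = 2.576 + 1.282 = 3.857.
δ = d·√(n/2) ⇒ d = δ/√(n/2) = 3.857/√(174/2) = 0.4136.

d ≈ 0.414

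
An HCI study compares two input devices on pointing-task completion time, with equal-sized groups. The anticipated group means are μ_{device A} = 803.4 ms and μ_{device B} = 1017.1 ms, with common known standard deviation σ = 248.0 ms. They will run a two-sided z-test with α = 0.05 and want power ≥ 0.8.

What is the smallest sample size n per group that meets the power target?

Standardized effect: d = |μ_{device A} − μ_{device B}| / σ = |803.4 − 1017.1| / 248.0 = 0.8617
For power 0.8 need Φ(δ − z_{0.025}) = 0.8, so δ = z_{0.025} + z_{0.20} = 1.960 + 0.842 = 2.802.
(For δ > 0 the lower-tail rejection region contributes negligibly to power, so the one-term inversion is standard.)
δ = d·√(n/2) ⇒ n = 2(δ/d)² = 2 × (2.802 / 0.8617)² = 21.14.
Round up to the next whole unit.

n = 22 per group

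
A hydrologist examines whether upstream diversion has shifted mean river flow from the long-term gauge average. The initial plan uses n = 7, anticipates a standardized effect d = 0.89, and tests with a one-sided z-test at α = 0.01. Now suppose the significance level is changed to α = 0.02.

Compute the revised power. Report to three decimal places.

Power ≈ 0.618

δ = d·√n = 0.89 × √7 = 2.3547 (unchanged). New critical value: z_{0.02} = 2.054.
Revised power = P(Z > 2.054 − δ) = Φ(0.301) = 0.6183.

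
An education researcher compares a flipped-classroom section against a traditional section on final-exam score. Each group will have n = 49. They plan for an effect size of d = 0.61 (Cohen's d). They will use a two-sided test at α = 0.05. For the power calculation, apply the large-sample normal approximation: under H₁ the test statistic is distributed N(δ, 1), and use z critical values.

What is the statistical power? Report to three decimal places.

Power ≈ 0.855

Noncentrality parameter: δ = d·√(n/2) = 0.61 × √(49/2) = 3.0193
Critical value for a two-sided test at α = 0.05: z_{α/2} = 1.960.
Power = Φ(δ − 1.960) + Φ(−δ − 1.960) = Φ(1.059) + Φ(-4.979) = 0.8553 + 0.0000 = 0.8553.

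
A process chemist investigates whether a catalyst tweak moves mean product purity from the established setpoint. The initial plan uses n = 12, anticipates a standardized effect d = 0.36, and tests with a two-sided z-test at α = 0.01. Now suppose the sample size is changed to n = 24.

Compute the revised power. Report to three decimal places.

With n = 24: δ = d·√n = 0.36 × √24 = 1.7636. Critical value z_{0.005} = 2.576.
Revised power = Φ(δ − 2.576) + Φ(−δ − 2.576) = Φ(-0.812) + Φ(-4.339) = 0.2083 + 0.0000 = 0.2083.

Power ≈ 0.208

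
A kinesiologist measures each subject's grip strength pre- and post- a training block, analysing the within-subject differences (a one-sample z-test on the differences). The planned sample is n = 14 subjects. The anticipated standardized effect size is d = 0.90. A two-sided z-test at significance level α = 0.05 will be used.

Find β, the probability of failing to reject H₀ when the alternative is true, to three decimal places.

β ≈ 0.080

Noncentrality parameter: δ = d·√n = 0.90 × √14 = 3.3675
Critical value for a two-sided test at α = 0.05: z_{α/2} = 1.960.
Power = Φ(δ − 1.960) + Φ(−δ − 1.960) = Φ(1.408) + Φ(-5.327) = 0.9204 + 0.0000 = 0.9204.
Type II error: β = 1 − power = 1 − 0.9204 = 0.0796.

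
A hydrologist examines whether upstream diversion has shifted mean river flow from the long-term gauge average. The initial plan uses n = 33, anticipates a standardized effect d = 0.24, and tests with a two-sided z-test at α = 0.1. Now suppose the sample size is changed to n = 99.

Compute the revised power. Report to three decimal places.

Power ≈ 0.771

With n = 99: δ = d·√n = 0.24 × √99 = 2.3880. Critical value z_{0.05} = 1.645.
Revised power = Φ(δ − 1.645) + Φ(−δ − 1.645) = Φ(0.743) + Φ(-4.033) = 0.7713 + 0.0000 = 0.7713.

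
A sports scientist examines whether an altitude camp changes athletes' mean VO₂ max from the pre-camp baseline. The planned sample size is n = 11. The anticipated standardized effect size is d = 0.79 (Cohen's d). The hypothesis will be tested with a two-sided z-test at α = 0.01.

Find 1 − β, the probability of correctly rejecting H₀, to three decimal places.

Noncentrality parameter: δ = d·√n = 0.79 × √11 = 2.6201
Two-sided α = 0.01 → critical value z_{0.005} = 2.576.
Power = Φ(δ − 2.576) + Φ(−δ − 2.576) = Φ(0.044) + Φ(-5.196) = 0.5177 + 0.0000 = 0.5177.

Power ≈ 0.518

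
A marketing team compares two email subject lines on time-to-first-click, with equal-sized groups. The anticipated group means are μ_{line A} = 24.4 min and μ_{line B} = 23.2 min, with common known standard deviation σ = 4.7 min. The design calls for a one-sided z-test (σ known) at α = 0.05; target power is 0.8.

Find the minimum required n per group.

n = 190 per group

Standardized effect: d = |μ_{line A} − μ_{line B}| / σ = |24.4 − 23.2| / 4.7 = 0.2553
For power 0.8 need Φ(δ − z_{0.05}) = 0.8, so δ = z_{0.05} + z_{0.20} = 1.645 + 0.842 = 2.486.
δ = d·√(n/2) ⇒ n = 2(δ/d)² = 2 × (2.486 / 0.2553)² = 189.68.
Round up to the next whole unit.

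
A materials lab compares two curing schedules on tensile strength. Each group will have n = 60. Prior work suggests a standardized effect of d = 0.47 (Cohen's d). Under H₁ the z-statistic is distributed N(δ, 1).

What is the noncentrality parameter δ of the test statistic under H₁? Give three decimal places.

The noncentrality parameter scales effect size by the design's sample-size factor: δ = d·√(n/2) = 0.47 × √(60/2) = 2.5743

δ ≈ 2.574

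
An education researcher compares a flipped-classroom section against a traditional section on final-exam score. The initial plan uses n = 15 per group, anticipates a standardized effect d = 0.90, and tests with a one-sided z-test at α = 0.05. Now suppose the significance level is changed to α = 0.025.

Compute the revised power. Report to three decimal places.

δ = d·√(n/2) = 0.90 × √(15/2) = 2.4648 (unchanged). New critical value: z_{0.025} = 1.960.
Revised power = P(Z > 1.960 − δ) = Φ(0.505) = 0.6931.

Power ≈ 0.693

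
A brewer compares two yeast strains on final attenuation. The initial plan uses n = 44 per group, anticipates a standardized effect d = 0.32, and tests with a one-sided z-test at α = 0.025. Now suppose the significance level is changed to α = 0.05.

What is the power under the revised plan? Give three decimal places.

Power ≈ 0.443

δ = d·√(n/2) = 0.32 × √(44/2) = 1.5009 (unchanged). New critical value: z_{0.05} = 1.645.
Revised power = Φ(δ − 1.645) = Φ(-0.144) = 0.4428.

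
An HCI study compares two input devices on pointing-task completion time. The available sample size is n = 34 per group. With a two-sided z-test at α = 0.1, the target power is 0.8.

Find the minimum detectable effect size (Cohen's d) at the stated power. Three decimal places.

Need Φ(δ − 1.645) = 0.8, so δ = 1.645 + 0.842 = 2.486.
(The second rejection-region term Φ(−δ − z_{α/2}) is negligible and dropped.)
δ = d·√(n/2) ⇒ d = δ/√(n/2) = 2.486/√(34/2) = 0.6031.

d ≈ 0.603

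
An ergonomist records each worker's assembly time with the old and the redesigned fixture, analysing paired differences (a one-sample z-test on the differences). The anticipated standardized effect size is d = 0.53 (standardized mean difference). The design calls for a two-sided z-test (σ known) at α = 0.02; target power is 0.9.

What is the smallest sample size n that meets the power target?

n = 47

Set Φ(δ − 2.326) = 0.9; then δ − 2.326 = Φ⁻¹(0.9) = 1.282, giving δ = 3.608.
(For δ > 0 the lower-tail rejection region contributes negligibly to power, so the one-term inversion is standard.)
δ = d·√n ⇒ n = (δ/d)² = (3.608 / 0.53)² = 46.34.
Round up to the next whole unit.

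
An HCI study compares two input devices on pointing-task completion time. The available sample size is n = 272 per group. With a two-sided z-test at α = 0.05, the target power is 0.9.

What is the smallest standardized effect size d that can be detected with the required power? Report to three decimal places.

Required noncentrality: δ = z_{0.025} + z_{0.10} = 1.960 + 1.282 = 3.242.
(Lower-tail contribution to power is negligible for δ > 0.)
δ = d·√(n/2) ⇒ d = δ/√(n/2) = 3.242/√(272/2) = 0.2780.

d ≈ 0.278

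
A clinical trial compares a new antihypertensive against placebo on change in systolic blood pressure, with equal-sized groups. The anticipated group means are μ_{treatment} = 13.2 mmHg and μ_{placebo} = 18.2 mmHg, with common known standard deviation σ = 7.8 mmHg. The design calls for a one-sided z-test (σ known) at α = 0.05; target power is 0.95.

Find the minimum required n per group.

n = 53 per group

Standardized effect: d = |μ_{treatment} − μ_{placebo}| / σ = |13.2 − 18.2| / 7.8 = 0.6410
For power 0.95 need Φ(δ − z_{0.05}) = 0.95, so δ = z_{0.05} + z_{0.05} = 1.645 + 1.645 = 3.290.
δ = d·√(n/2) ⇒ n = 2(δ/d)² = 2 × (3.290 / 0.6410)² = 52.67.
Round up to the next whole unit.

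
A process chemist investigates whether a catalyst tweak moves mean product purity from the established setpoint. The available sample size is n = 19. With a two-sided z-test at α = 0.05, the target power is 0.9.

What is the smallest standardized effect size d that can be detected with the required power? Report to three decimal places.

Required noncentrality: δ = z_{0.025} + z_{0.10} = 1.960 + 1.282 = 3.242.
(The second rejection-region term Φ(−δ − z_{α/2}) is negligible and dropped.)
δ = d·√n ⇒ d = δ/√n = 3.242/√19 = 0.7437.

d ≈ 0.744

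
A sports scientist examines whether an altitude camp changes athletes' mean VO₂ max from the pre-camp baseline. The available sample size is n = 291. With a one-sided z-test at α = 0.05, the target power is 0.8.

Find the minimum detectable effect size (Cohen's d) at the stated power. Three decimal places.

Required noncentrality: δ = z_{0.05} + z_{0.20} = 1.645 + 0.842 = 2.486.
δ = d·√n ⇒ d = δ/√n = 2.486/√291 = 0.1458.

d ≈ 0.146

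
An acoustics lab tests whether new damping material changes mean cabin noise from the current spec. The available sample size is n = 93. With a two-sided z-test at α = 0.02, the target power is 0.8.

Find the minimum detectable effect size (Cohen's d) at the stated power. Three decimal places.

d ≈ 0.329

Required noncentrality: δ = z_{0.01} + z_{0.20} = 2.326 + 0.842 = 3.168.
(Lower-tail contribution to power is negligible for δ > 0.)
δ = d·√n ⇒ d = δ/√n = 3.168/√93 = 0.3285.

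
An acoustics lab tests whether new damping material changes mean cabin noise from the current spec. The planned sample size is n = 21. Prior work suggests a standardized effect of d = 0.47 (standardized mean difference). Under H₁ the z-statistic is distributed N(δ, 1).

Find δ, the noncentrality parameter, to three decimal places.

δ ≈ 2.154

The noncentrality parameter scales effect size by the design's sample-size factor: δ = d·√n = 0.47 × √21 = 2.1538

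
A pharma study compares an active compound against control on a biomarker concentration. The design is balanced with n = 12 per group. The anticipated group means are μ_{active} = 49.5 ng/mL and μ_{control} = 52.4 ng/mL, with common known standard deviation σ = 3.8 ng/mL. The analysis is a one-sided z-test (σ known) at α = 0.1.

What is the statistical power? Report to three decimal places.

Standardized effect: d = |μ_{active} − μ_{control}| / σ = |49.5 − 52.4| / 3.8 = 0.7632
Noncentrality parameter: δ = d·√(n/2) = 0.7632 × √(12/2) = 1.8693
Critical value for a one-sided test at α = 0.1: z_α = 1.282.
Power = P(Z > 1.282 − δ) = Φ(0.588) = 0.7217.

Power ≈ 0.722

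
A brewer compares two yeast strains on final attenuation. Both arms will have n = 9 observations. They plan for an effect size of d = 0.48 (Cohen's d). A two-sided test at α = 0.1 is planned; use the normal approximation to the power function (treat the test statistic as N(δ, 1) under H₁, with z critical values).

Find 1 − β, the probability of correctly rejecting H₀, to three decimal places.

Noncentrality parameter: δ = d·√(n/2) = 0.48 × √(9/2) = 1.0182
Critical value for a two-sided test at α = 0.1: z_{α/2} = 1.645.
Power = Φ(δ − 1.645) + Φ(−δ − 1.645) = Φ(-0.627) + Φ(-2.663) = 0.2655 + 0.0039 = 0.2693.

Power ≈ 0.269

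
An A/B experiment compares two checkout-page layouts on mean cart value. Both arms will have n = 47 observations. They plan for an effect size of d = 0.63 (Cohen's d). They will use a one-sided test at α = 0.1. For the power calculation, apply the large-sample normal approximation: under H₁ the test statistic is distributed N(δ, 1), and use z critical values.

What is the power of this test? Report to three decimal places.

Noncentrality parameter: λ = d·√(n/2) = 0.63 × √(47/2) = 3.0540
Critical value for a one-sided test at α = 0.1: z_α = 1.282.
Power = Φ(λ − 1.282) = Φ(1.772) = 0.9618.

Power ≈ 0.962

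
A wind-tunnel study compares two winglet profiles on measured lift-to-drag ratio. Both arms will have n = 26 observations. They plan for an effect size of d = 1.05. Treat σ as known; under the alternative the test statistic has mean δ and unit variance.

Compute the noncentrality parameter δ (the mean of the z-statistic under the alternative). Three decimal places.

δ ≈ 3.786

δ = d·√(n/2) = 1.05 × √(26/2) = 3.7858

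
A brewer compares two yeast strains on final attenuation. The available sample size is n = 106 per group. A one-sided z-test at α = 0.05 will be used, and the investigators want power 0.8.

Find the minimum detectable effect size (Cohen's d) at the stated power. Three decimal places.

Required noncentrality: δ = z_{0.05} + z_{0.20} = 1.645 + 0.842 = 2.486.
δ = d·√(n/2) ⇒ d = δ/√(n/2) = 2.486/√(106/2) = 0.3415.

d ≈ 0.342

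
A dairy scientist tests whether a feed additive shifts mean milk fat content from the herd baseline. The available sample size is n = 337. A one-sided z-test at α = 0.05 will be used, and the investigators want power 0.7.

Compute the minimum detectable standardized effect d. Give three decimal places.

d ≈ 0.118

Need Φ(δ − 1.645) = 0.7, so δ = 1.645 + 0.524 = 2.169.
δ = d·√n ⇒ d = δ/√n = 2.169/√337 = 0.1182.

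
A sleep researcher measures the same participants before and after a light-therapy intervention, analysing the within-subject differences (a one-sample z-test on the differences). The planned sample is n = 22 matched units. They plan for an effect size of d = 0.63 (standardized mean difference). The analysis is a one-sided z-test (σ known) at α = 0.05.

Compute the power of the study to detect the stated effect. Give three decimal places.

Power ≈ 0.905

Noncentrality parameter: δ = d·√n = 0.63 × √22 = 2.9550
Critical value for a one-sided test at α = 0.05: z_α = 1.645.
Power = P(Z > 1.645 − δ) = Φ(1.310) = 0.9049.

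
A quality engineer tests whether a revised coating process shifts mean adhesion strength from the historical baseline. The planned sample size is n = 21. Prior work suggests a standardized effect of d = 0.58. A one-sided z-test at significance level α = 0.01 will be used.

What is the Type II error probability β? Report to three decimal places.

Noncentrality parameter: δ = d·√n = 0.58 × √21 = 2.6579
Critical value for a one-sided test at α = 0.01: z_α = 2.326.
Power = P(Z > 2.326 − δ) = Φ(0.332) = 0.6299.
Type II error: β = 1 − power = 1 − 0.6299 = 0.3701.

β ≈ 0.370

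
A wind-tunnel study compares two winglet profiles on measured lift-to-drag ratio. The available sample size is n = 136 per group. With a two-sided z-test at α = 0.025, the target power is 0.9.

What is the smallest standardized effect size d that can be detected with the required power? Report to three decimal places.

Need Φ(δ − 2.241) = 0.9, so δ = 2.241 + 1.282 = 3.523.
(The second rejection-region term Φ(−δ − z_{α/2}) is negligible and dropped.)
δ = d·√(n/2) ⇒ d = δ/√(n/2) = 3.523/√(136/2) = 0.4272.

d ≈ 0.427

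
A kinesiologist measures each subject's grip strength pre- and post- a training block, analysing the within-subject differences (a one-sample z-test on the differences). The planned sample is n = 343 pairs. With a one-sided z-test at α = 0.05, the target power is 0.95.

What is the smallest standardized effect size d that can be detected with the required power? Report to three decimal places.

d ≈ 0.178

Required noncentrality: δ = z_{0.05} + z_{0.05} = 1.645 + 1.645 = 3.290.
δ = d·√n ⇒ d = δ/√n = 3.290/√343 = 0.1776.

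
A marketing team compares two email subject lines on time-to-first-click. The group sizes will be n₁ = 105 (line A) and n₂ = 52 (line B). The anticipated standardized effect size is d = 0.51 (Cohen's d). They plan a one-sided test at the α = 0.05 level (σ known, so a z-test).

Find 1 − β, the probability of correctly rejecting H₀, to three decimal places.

Power ≈ 0.914

Noncentrality parameter: δ = d / √(1/n₁ + 1/n₂) = 0.51 / √(1/105 + 1/52) = 3.0076
Critical value for a one-sided test at α = 0.05: z_α = 1.645.
Power = Φ(δ − 1.645) = Φ(1.363) = 0.9135.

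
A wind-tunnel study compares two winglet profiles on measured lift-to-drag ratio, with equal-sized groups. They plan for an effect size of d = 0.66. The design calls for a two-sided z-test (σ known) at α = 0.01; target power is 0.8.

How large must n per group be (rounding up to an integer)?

n = 54 per group

Set Φ(δ − 2.576) = 0.8; then δ − 2.576 = Φ⁻¹(0.8) = 0.842, giving δ = 3.417.
(The Φ(−δ − z_{α/2}) term is vanishingly small for δ > 0 and is dropped in the standard sample-size formula.)
δ = d·√(n/2) ⇒ n = 2(δ/d)² = 2 × (3.417 / 0.66)² = 53.62.
Round up to the next whole unit.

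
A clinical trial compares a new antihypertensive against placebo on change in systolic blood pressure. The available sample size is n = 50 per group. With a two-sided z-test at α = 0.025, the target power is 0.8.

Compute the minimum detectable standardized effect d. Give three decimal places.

d ≈ 0.617

Need Φ(δ − 2.241) = 0.8, so δ = 2.241 + 0.842 = 3.083.
(The second rejection-region term Φ(−δ − z_{α/2}) is negligible and dropped.)
δ = d·√(n/2) ⇒ d = δ/√(n/2) = 3.083/√(50/2) = 0.6166.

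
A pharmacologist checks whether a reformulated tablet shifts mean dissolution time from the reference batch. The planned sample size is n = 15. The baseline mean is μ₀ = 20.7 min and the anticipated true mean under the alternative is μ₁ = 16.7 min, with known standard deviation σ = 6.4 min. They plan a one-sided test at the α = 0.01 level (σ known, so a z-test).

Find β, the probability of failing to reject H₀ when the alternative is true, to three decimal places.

β ≈ 0.462

Standardized effect: d = |μ₁ − μ₀| / σ = |16.7 − 20.7| / 6.4 = 0.6250
Noncentrality parameter: δ = d·√n = 0.6250 × √15 = 2.4206
Critical value for a one-sided test at α = 0.01: z_α = 2.326.
Power = P(Z > 2.326 − δ) = Φ(0.094) = 0.5376.
Type II error: β = 1 − power = 1 − 0.5376 = 0.4624.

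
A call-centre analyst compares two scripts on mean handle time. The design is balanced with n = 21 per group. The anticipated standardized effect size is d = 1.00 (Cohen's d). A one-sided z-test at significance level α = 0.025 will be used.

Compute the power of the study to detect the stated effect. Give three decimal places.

Noncentrality parameter: δ = d·√(n/2) = 1.00 × √(21/2) = 3.2404
Critical value for a one-sided test at α = 0.025: z_α = 1.960.
Power = Φ(δ − 1.960) = Φ(1.280) = 0.8998.

Power ≈ 0.900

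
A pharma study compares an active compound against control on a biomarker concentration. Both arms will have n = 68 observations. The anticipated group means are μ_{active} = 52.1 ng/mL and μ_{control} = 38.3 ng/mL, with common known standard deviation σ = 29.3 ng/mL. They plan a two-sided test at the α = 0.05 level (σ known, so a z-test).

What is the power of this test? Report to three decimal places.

Standardized effect: d = |μ_{active} − μ_{control}| / σ = |52.1 − 38.3| / 29.3 = 0.4710
Noncentrality parameter: δ = d·√(n/2) = 0.4710 × √(68/2) = 2.7463
Two-sided α = 0.05 → critical value z_{0.025} = 1.960.
Power = Φ(δ − 1.960) + Φ(−δ − 1.960) = Φ(0.786) + Φ(-4.706) = 0.7842 + 0.0000 = 0.7842.

Power ≈ 0.784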